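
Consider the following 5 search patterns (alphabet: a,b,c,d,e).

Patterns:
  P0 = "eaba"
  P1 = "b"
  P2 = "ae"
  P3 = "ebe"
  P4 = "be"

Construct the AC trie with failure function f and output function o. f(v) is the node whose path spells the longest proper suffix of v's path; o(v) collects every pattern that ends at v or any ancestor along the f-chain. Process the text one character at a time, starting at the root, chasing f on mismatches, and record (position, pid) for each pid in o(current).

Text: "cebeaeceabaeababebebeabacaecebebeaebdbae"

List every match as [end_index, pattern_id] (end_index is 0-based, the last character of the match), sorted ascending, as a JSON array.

Build:
Trie nodes:
  n0 'ε': a→6 b→5 e→1
  n1 'e': a→2 b→8
  n2 'ea': b→3
  n3 'eab': a→4
  n4 'eaba': ·  [P0 ends]
  n5 'b': e→10  [P1 ends]
  n6 'a': e→7
  n7 'ae': ·  [P2 ends]
  n8 'eb': e→9
  n9 'ebe': ·  [P3 ends]
  n10 'be': ·  [P4 ends]

Failure links (BFS by depth):
  n1('e'): parent n0 fail=0; on 'e' 0 → fail=0;  out ∅∪∅=∅
  n5('b'): parent n0 fail=0; on 'b' 0 → fail=0;  out {1}∪∅={1}
  n6('a'): parent n0 fail=0; on 'a' 0 → fail=0;  out ∅∪∅=∅
  n2('ea'): parent n1 fail=0; on 'a' 0 → fail=6;  out ∅∪∅=∅
  n7('ae'): parent n6 fail=0; on 'e' 0 → fail=1;  out {2}∪∅={2}
  n8('eb'): parent n1 fail=0; on 'b' 0 → fail=5;  out ∅∪{1}={1}
  n10('be'): parent n5 fail=0; on 'e' 0 → fail=1;  out {4}∪∅={4}
  n3('eab'): parent n2 fail=6; on 'b' 6→0 → fail=5;  out ∅∪{1}={1}
  n9('ebe'): parent n8 fail=5; on 'e' 5 → fail=10;  out {3}∪{4}={3,4}
  n4('eaba'): parent n3 fail=5; on 'a' 5→0 → fail=6;  out {0}∪∅={0}

Run:
i=0 'c': node 0→0
i=1 'e': node 0→1
i=2 'b': node 1→8  emit P1@[2:2]
i=3 'e': node 8→9  emit P3@[1:3],P4@[2:3]
i=4 'a': node 9→2 (fail-walked)
i=5 'e': node 2→7 (fail-walked)  emit P2@[4:5]
i=6 'c': node 7→0 (fail-walked)
i=7 'e': node 0→1
i=8 'a': node 1→2
i=9 'b': node 2→3  emit P1@[9:9]
i=10 'a': node 3→4  emit P0@[7:10]
i=11 'e': node 4→7 (fail-walked)  emit P2@[10:11]
i=12 'a': node 7→2 (fail-walked)
i=13 'b': node 2→3  emit P1@[13:13]
i=14 'a': node 3→4  emit P0@[11:14]
i=15 'b': node 4→5 (fail-walked)  emit P1@[15:15]
i=16 'e': node 5→10  emit P4@[15:16]
i=17 'b': node 10→8 (fail-walked)  emit P1@[17:17]
i=18 'e': node 8→9  emit P3@[16:18],P4@[17:18]
i=19 'b': node 9→8 (fail-walked)  emit P1@[19:19]
i=20 'e': node 8→9  emit P3@[18:20],P4@[19:20]
i=21 'a': node 9→2 (fail-walked)
i=22 'b': node 2→3  emit P1@[22:22]
i=23 'a': node 3→4  emit P0@[20:23]
i=24 'c': node 4→0 (fail-walked)
i=25 'a': node 0→6
i=26 'e': node 6→7  emit P2@[25:26]
i=27 'c': node 7→0 (fail-walked)
i=28 'e': node 0→1
i=29 'b': node 1→8  emit P1@[29:29]
i=30 'e': node 8→9  emit P3@[28:30],P4@[29:30]
i=31 'b': node 9→8 (fail-walked)  emit P1@[31:31]
i=32 'e': node 8→9  emit P3@[30:32],P4@[31:32]
i=33 'a': node 9→2 (fail-walked)
i=34 'e': node 2→7 (fail-walked)  emit P2@[33:34]
i=35 'b': node 7→8 (fail-walked)  emit P1@[35:35]
i=36 'd': node 8→0 (fail-walked)
i=37 'b': node 0→5  emit P1@[37:37]
i=38 'a': node 5→6 (fail-walked)
i=39 'e': node 6→7  emit P2@[38:39]

Result: [[2,1],[3,3],[3,4],[5,2],[9,1],[10,0],[11,2],[13,1],[14,0],[15,1],[16,4],[17,1],[18,3],[18,4],[19,1],[20,3],[20,4],[22,1],[23,0],[26,2],[29,1],[30,3],[30,4],[31,1],[32,3],[32,4],[34,2],[35,1],[37,1],[39,2]]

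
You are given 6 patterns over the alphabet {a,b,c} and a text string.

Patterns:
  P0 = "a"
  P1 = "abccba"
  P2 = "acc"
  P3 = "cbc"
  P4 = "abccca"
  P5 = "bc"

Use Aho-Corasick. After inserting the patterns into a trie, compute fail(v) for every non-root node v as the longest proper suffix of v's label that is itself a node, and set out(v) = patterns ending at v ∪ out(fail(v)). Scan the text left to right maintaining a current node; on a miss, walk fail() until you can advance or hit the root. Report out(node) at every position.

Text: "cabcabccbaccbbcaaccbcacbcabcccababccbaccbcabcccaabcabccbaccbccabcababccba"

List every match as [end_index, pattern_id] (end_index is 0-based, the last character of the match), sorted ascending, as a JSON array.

Build automaton:
Trie (insert patterns):
  n0 'ε': a→1 b→14 c→9
  n1 'a': b→2 c→7  [P0 ends]
  n2 'ab': c→3
  n3 'abc': c→4
  n4 'abcc': b→5 c→12
  n5 'abccb': a→6
  n6 'abccba': ·  [P1 ends]
  n7 'ac': c→8
  n8 'acc': ·  [P2 ends]
  n9 'c': b→10
  n10 'cb': c→11
  n11 'cbc': ·  [P3 ends]
  n12 'abccc': a→13
  n13 'abccca': ·  [P4 ends]
  n14 'b': c→15
  n15 'bc': ·  [P5 ends]

BFS fail/out derivation:
  fail(1) 'a': from fail(0)=0 chase 'a': 0 ⇒ 0;  out={0}∪out(0)={0}
  fail(9) 'c': from fail(0)=0 chase 'c': 0 ⇒ 0;  out=∅∪out(0)=∅
  fail(14) 'b': from fail(0)=0 chase 'b': 0 ⇒ 0;  out=∅∪out(0)=∅
  fail(2) 'ab': from fail(1)=0 chase 'b': 0 ⇒ 14;  out=∅∪out(14)=∅
  fail(7) 'ac': from fail(1)=0 chase 'c': 0 ⇒ 9;  out=∅∪out(9)=∅
  fail(10) 'cb': from fail(9)=0 chase 'b': 0 ⇒ 14;  out=∅∪out(14)=∅
  fail(15) 'bc': from fail(14)=0 chase 'c': 0 ⇒ 9;  out={5}∪out(9)={5}
  fail(3) 'abc': from fail(2)=14 chase 'c': 14 ⇒ 15;  out=∅∪out(15)={5}
  fail(8) 'acc': from fail(7)=9 chase 'c': 9→0 ⇒ 9;  out={2}∪out(9)={2}
  fail(11) 'cbc': from fail(10)=14 chase 'c': 14 ⇒ 15;  out={3}∪out(15)={3,5}
  fail(4) 'abcc': from fail(3)=15 chase 'c': 15→9→0 ⇒ 9;  out=∅∪out(9)=∅
  fail(5) 'abccb': from fail(4)=9 chase 'b': 9 ⇒ 10;  out=∅∪out(10)=∅
  fail(12) 'abccc': from fail(4)=9 chase 'c': 9→0 ⇒ 9;  out=∅∪out(9)=∅
  fail(6) 'abccba': from fail(5)=10 chase 'a': 10→14→0 ⇒ 1;  out={1}∪out(1)={0,1}
  fail(13) 'abccca': from fail(12)=9 chase 'a': 9→0 ⇒ 1;  out={4}∪out(1)={0,4}

Run:
[0] read 'c'  n0⇒n9
[1] read 'a'  n9⇒n1 (fail-walked)  emit P0@[1:1]
[2] read 'b'  n1⇒n2
[3] read 'c'  n2⇒n3  emit P5@[2:3]
[4] read 'a'  n3⇒n1 (fail-walked)  emit P0@[4:4]
[5] read 'b'  n1⇒n2
[6] read 'c'  n2⇒n3  emit P5@[5:6]
[7] read 'c'  n3⇒n4
[8] read 'b'  n4⇒n5
[9] read 'a'  n5⇒n6  emit P0@[9:9],P1@[4:9]
[10] read 'c'  n6⇒n7 (fail-walked)
[11] read 'c'  n7⇒n8  emit P2@[9:11]
[12] read 'b'  n8⇒n10 (fail-walked)
[13] read 'b'  n10⇒n14 (fail-walked)
[14] read 'c'  n14⇒n15  emit P5@[13:14]
[15] read 'a'  n15⇒n1 (fail-walked)  emit P0@[15:15]
[16] read 'a'  n1⇒n1 (fail-walked)  emit P0@[16:16]
[17] read 'c'  n1⇒n7
[18] read 'c'  n7⇒n8  emit P2@[16:18]
[19] read 'b'  n8⇒n10 (fail-walked)
[20] read 'c'  n10⇒n11  emit P3@[18:20],P5@[19:20]
[21] read 'a'  n11⇒n1 (fail-walked)  emit P0@[21:21]
[22] read 'c'  n1⇒n7
[23] read 'b'  n7⇒n10 (fail-walked)
[24] read 'c'  n10⇒n11  emit P3@[22:24],P5@[23:24]
[25] read 'a'  n11⇒n1 (fail-walked)  emit P0@[25:25]
[26] read 'b'  n1⇒n2
[27] read 'c'  n2⇒n3  emit P5@[26:27]
[28] read 'c'  n3⇒n4
[29] read 'c'  n4⇒n12
[30] read 'a'  n12⇒n13  emit P0@[30:30],P4@[25:30]
[31] read 'b'  n13⇒n2 (fail-walked)
[32] read 'a'  n2⇒n1 (fail-walked)  emit P0@[32:32]
[33] read 'b'  n1⇒n2
[34] read 'c'  n2⇒n3  emit P5@[33:34]
[35] read 'c'  n3⇒n4
[36] read 'b'  n4⇒n5
[37] read 'a'  n5⇒n6  emit P0@[37:37],P1@[32:37]
[38] read 'c'  n6⇒n7 (fail-walked)
[39] read 'c'  n7⇒n8  emit P2@[37:39]
[40] read 'b'  n8⇒n10 (fail-walked)
[41] read 'c'  n10⇒n11  emit P3@[39:41],P5@[40:41]
[42] read 'a'  n11⇒n1 (fail-walked)  emit P0@[42:42]
[43] read 'b'  n1⇒n2
[44] read 'c'  n2⇒n3  emit P5@[43:44]
[45] read 'c'  n3⇒n4
[46] read 'c'  n4⇒n12
[47] read 'a'  n12⇒n13  emit P0@[47:47],P4@[42:47]
[48] read 'a'  n13⇒n1 (fail-walked)  emit P0@[48:48]
[49] read 'b'  n1⇒n2
[50] read 'c'  n2⇒n3  emit P5@[49:50]
[51] read 'a'  n3⇒n1 (fail-walked)  emit P0@[51:51]
[52] read 'b'  n1⇒n2
[53] read 'c'  n2⇒n3  emit P5@[52:53]
[54] read 'c'  n3⇒n4
[55] read 'b'  n4⇒n5
[56] read 'a'  n5⇒n6  emit P0@[56:56],P1@[51:56]
[57] read 'c'  n6⇒n7 (fail-walked)
[58] read 'c'  n7⇒n8  emit P2@[56:58]
[59] read 'b'  n8⇒n10 (fail-walked)
[60] read 'c'  n10⇒n11  emit P3@[58:60],P5@[59:60]
[61] read 'c'  n11⇒n9 (fail-walked)
[62] read 'a'  n9⇒n1 (fail-walked)  emit P0@[62:62]
[63] read 'b'  n1⇒n2
[64] read 'c'  n2⇒n3  emit P5@[63:64]
[65] read 'a'  n3⇒n1 (fail-walked)  emit P0@[65:65]
[66] read 'b'  n1⇒n2
[67] read 'a'  n2⇒n1 (fail-walked)  emit P0@[67:67]
[68] read 'b'  n1⇒n2
[69] read 'c'  n2⇒n3  emit P5@[68:69]
[70] read 'c'  n3⇒n4
[71] read 'b'  n4⇒n5
[72] read 'a'  n5⇒n6  emit P0@[72:72],P1@[67:72]

Matches: [[1,0],[3,5],[4,0],[6,5],[9,0],[9,1],[11,2],[14,5],[15,0],[16,0],[18,2],[20,3],[20,5],[21,0],[24,3],[24,5],[25,0],[27,5],[30,0],[30,4],[32,0],[34,5],[37,0],[37,1],[39,2],[41,3],[41,5],[42,0],[44,5],[47,0],[47,4],[48,0],[50,5],[51,0],[53,5],[56,0],[56,1],[58,2],[60,3],[60,5],[62,0],[64,5],[65,0],[67,0],[69,5],[72,0],[72,1]]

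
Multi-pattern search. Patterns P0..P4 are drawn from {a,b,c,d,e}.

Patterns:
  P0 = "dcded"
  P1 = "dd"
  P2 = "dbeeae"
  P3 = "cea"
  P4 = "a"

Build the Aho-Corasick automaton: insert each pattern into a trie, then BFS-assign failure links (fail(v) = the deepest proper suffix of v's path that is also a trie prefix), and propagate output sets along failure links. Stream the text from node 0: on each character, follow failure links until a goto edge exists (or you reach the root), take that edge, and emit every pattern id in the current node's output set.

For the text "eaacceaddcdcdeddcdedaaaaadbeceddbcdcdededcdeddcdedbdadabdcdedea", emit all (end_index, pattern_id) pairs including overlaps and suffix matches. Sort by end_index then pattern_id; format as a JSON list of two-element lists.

Build automaton:
Trie nodes:
  0='ε' goto a→15 c→12 d→1
  1='d' goto b→7 c→2 d→6
  2='dc' goto d→3
  3='dcd' goto e→4
  4='dcde' goto d→5
  5='dcded' goto ·  [P0 ends]
  6='dd' goto ·  [P1 ends]
  7='db' goto e→8
  8='dbe' goto e→9
  9='dbee' goto a→10
  10='dbeea' goto e→11
  11='dbeeae' goto ·  [P2 ends]
  12='c' goto e→13
  13='ce' goto a→14
  14='cea' goto ·  [P3 ends]
  15='a' goto ·  [P4 ends]

BFS fail/out derivation:
  fail(1) 'd': from fail(0)=0 chase 'd': 0 ⇒ 0;  out=∅∪out(0)=∅
  fail(12) 'c': from fail(0)=0 chase 'c': 0 ⇒ 0;  out=∅∪out(0)=∅
  fail(15) 'a': from fail(0)=0 chase 'a': 0 ⇒ 0;  out={4}∪out(0)={4}
  fail(2) 'dc': from fail(1)=0 chase 'c': 0 ⇒ 12;  out=∅∪out(12)=∅
  fail(6) 'dd': from fail(1)=0 chase 'd': 0 ⇒ 1;  out={1}∪out(1)={1}
  fail(7) 'db': from fail(1)=0 chase 'b': 0 ⇒ 0;  out=∅∪out(0)=∅
  fail(13) 'ce': from fail(12)=0 chase 'e': 0 ⇒ 0;  out=∅∪out(0)=∅
  fail(3) 'dcd': from fail(2)=12 chase 'd': 12→0 ⇒ 1;  out=∅∪out(1)=∅
  fail(8) 'dbe': from fail(7)=0 chase 'e': 0 ⇒ 0;  out=∅∪out(0)=∅
  fail(14) 'cea': from fail(13)=0 chase 'a': 0 ⇒ 15;  out={3}∪out(15)={3,4}
  fail(4) 'dcde': from fail(3)=1 chase 'e': 1→0 ⇒ 0;  out=∅∪out(0)=∅
  fail(9) 'dbee': from fail(8)=0 chase 'e': 0 ⇒ 0;  out=∅∪out(0)=∅
  fail(5) 'dcded': from fail(4)=0 chase 'd': 0 ⇒ 1;  out={0}∪out(1)={0}
  fail(10) 'dbeea': from fail(9)=0 chase 'a': 0 ⇒ 15;  out=∅∪out(15)={4}
  fail(11) 'dbeeae': from fail(10)=15 chase 'e': 15→0 ⇒ 0;  out={2}∪out(0)={2}

Run:
pos 0 'e': at 0
pos 1 'a': at 15  emit P4@[1:1]
pos 2 'a': at 15 (via fail)  emit P4@[2:2]
pos 3 'c': at 12 (via fail)
pos 4 'c': at 12 (via fail)
pos 5 'e': at 13
pos 6 'a': at 14  emit P3@[4:6],P4@[6:6]
pos 7 'd': at 1 (via fail)
pos 8 'd': at 6  emit P1@[7:8]
pos 9 'c': at 2 (via fail)
pos 10 'd': at 3
pos 11 'c': at 2 (via fail)
pos 12 'd': at 3
pos 13 'e': at 4
pos 14 'd': at 5  emit P0@[10:14]
pos 15 'd': at 6 (via fail)  emit P1@[14:15]
pos 16 'c': at 2 (via fail)
pos 17 'd': at 3
pos 18 'e': at 4
pos 19 'd': at 5  emit P0@[15:19]
pos 20 'a': at 15 (via fail)  emit P4@[20:20]
pos 21 'a': at 15 (via fail)  emit P4@[21:21]
pos 22 'a': at 15 (via fail)  emit P4@[22:22]
pos 23 'a': at 15 (via fail)  emit P4@[23:23]
pos 24 'a': at 15 (via fail)  emit P4@[24:24]
pos 25 'd': at 1 (via fail)
pos 26 'b': at 7
pos 27 'e': at 8
pos 28 'c': at 12 (via fail)
pos 29 'e': at 13
pos 30 'd': at 1 (via fail)
pos 31 'd': at 6  emit P1@[30:31]
pos 32 'b': at 7 (via fail)
pos 33 'c': at 12 (via fail)
pos 34 'd': at 1 (via fail)
pos 35 'c': at 2
pos 36 'd': at 3
pos 37 'e': at 4
pos 38 'd': at 5  emit P0@[34:38]
pos 39 'e': at 0 (via fail)
pos 40 'd': at 1
pos 41 'c': at 2
pos 42 'd': at 3
pos 43 'e': at 4
pos 44 'd': at 5  emit P0@[40:44]
pos 45 'd': at 6 (via fail)  emit P1@[44:45]
pos 46 'c': at 2 (via fail)
pos 47 'd': at 3
pos 48 'e': at 4
pos 49 'd': at 5  emit P0@[45:49]
pos 50 'b': at 7 (via fail)
pos 51 'd': at 1 (via fail)
pos 52 'a': at 15 (via fail)  emit P4@[52:52]
pos 53 'd': at 1 (via fail)
pos 54 'a': at 15 (via fail)  emit P4@[54:54]
pos 55 'b': at 0 (via fail)
pos 56 'd': at 1
pos 57 'c': at 2
pos 58 'd': at 3
pos 59 'e': at 4
pos 60 'd': at 5  emit P0@[56:60]
pos 61 'e': at 0 (via fail)
pos 62 'a': at 15  emit P4@[62:62]

All matches (sorted): [[1,4],[2,4],[6,3],[6,4],[8,1],[14,0],[15,1],[19,0],[20,4],[21,4],[22,4],[23,4],[24,4],[31,1],[38,0],[44,0],[45,1],[49,0],[52,4],[54,4],[60,0],[62,4]]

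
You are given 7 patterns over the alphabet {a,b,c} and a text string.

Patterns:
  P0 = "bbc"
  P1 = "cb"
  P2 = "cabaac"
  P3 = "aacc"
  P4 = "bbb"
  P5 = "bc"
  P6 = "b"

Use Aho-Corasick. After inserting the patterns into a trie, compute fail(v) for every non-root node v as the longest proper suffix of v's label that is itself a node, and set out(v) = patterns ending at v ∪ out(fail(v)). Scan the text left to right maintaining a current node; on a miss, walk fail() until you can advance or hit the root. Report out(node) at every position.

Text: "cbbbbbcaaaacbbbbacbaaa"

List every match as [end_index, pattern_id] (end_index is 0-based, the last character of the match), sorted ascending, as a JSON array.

Build:
Trie nodes:
  n0 'ε': a→11 b→1 c→4
  n1 'b': b→2 c→16  ←P6
  n2 'bb': b→15 c→3
  n3 'bbc': ·  ←P0
  n4 'c': a→6 b→5
  n5 'cb': ·  ←P1
  n6 'ca': b→7
  n7 'cab': a→8
  n8 'caba': a→9
  n9 'cabaa': c→10
  n10 'cabaac': ·  ←P2
  n11 'a': a→12
  n12 'aa': c→13
  n13 'aac': c→14
  n14 'aacc': ·  ←P3
  n15 'bbb': ·  ←P4
  n16 'bc': ·  ←P5

BFS fail/out derivation:
  fail(1) 'b': from fail(0)=0 chase 'b': 0 ⇒ 0;  out={6}∪out(0)={6}
  fail(4) 'c': from fail(0)=0 chase 'c': 0 ⇒ 0;  out=∅∪out(0)=∅
  fail(11) 'a': from fail(0)=0 chase 'a': 0 ⇒ 0;  out=∅∪out(0)=∅
  fail(2) 'bb': from fail(1)=0 chase 'b': 0 ⇒ 1;  out=∅∪out(1)={6}
  fail(5) 'cb': from fail(4)=0 chase 'b': 0 ⇒ 1;  out={1}∪out(1)={1,6}
  fail(6) 'ca': from fail(4)=0 chase 'a': 0 ⇒ 11;  out=∅∪out(11)=∅
  fail(12) 'aa': from fail(11)=0 chase 'a': 0 ⇒ 11;  out=∅∪out(11)=∅
  fail(16) 'bc': from fail(1)=0 chase 'c': 0 ⇒ 4;  out={5}∪out(4)={5}
  fail(3) 'bbc': from fail(2)=1 chase 'c': 1 ⇒ 16;  out={0}∪out(16)={0,5}
  fail(7) 'cab': from fail(6)=11 chase 'b': 11→0 ⇒ 1;  out=∅∪out(1)={6}
  fail(13) 'aac': from fail(12)=11 chase 'c': 11→0 ⇒ 4;  out=∅∪out(4)=∅
  fail(15) 'bbb': from fail(2)=1 chase 'b': 1 ⇒ 2;  out={4}∪out(2)={4,6}
  fail(8) 'caba': from fail(7)=1 chase 'a': 1→0 ⇒ 11;  out=∅∪out(11)=∅
  fail(14) 'aacc': from fail(13)=4 chase 'c': 4→0 ⇒ 4;  out={3}∪out(4)={3}
  fail(9) 'cabaa': from fail(8)=11 chase 'a': 11 ⇒ 12;  out=∅∪out(12)=∅
  fail(10) 'cabaac': from fail(9)=12 chase 'c': 12 ⇒ 13;  out={2}∪out(13)={2}

Run:
i=0 'c': node 0→4
i=1 'b': node 4→5  → match P1@[0:1],P6@[1:1]
i=2 'b': node 5→2 (via fail)  → match P6@[2:2]
i=3 'b': node 2→15  → match P4@[1:3],P6@[3:3]
i=4 'b': node 15→15 (via fail)  → match P4@[2:4],P6@[4:4]
i=5 'b': node 15→15 (via fail)  → match P4@[3:5],P6@[5:5]
i=6 'c': node 15→3 (via fail)  → match P0@[4:6],P5@[5:6]
i=7 'a': node 3→6 (via fail)
i=8 'a': node 6→12 (via fail)
i=9 'a': node 12→12 (via fail)
i=10 'a': node 12→12 (via fail)
i=11 'c': node 12→13
i=12 'b': node 13→5 (via fail)  → match P1@[11:12],P6@[12:12]
i=13 'b': node 5→2 (via fail)  → match P6@[13:13]
i=14 'b': node 2→15  → match P4@[12:14],P6@[14:14]
i=15 'b': node 15→15 (via fail)  → match P4@[13:15],P6@[15:15]
i=16 'a': node 15→11 (via fail)
i=17 'c': node 11→4 (via fail)
i=18 'b': node 4→5  → match P1@[17:18],P6@[18:18]
i=19 'a': node 5→11 (via fail)
i=20 'a': node 11→12
i=21 'a': node 12→12 (via fail)

Matches: [[1,1],[1,6],[2,6],[3,4],[3,6],[4,4],[4,6],[5,4],[5,6],[6,0],[6,5],[12,1],[12,6],[13,6],[14,4],[14,6],[15,4],[15,6],[18,1],[18,6]]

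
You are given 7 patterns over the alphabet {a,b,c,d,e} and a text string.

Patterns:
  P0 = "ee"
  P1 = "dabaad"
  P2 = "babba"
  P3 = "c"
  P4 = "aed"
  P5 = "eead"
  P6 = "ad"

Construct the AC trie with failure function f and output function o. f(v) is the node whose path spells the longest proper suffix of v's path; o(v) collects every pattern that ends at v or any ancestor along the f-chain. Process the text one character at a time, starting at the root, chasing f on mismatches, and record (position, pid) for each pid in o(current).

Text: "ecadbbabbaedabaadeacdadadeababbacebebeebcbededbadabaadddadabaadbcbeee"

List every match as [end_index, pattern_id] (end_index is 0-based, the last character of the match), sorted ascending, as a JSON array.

Build automaton:
Trie (insert patterns):
  0='ε' goto a→15 b→9 c→14 d→3 e→1
  1='e' goto e→2
  2='ee' goto a→18  [P0 ends]
  3='d' goto a→4
  4='da' goto b→5
  5='dab' goto a→6
  6='daba' goto a→7
  7='dabaa' goto d→8
  8='dabaad' goto ·  [P1 ends]
  9='b' goto a→10
  10='ba' goto b→11
  11='bab' goto b→12
  12='babb' goto a→13
  13='babba' goto ·  [P2 ends]
  14='c' goto ·  [P3 ends]
  15='a' goto d→20 e→16
  16='ae' goto d→17
  17='aed' goto ·  [P4 ends]
  18='eea' goto d→19
  19='eead' goto ·  [P5 ends]
  20='ad' goto ·  [P6 ends]

Failure links (BFS by depth):
  n1('e'): parent n0 fail=0; on 'e' 0 → fail=0;  out ∅∪∅=∅
  n3('d'): parent n0 fail=0; on 'd' 0 → fail=0;  out ∅∪∅=∅
  n9('b'): parent n0 fail=0; on 'b' 0 → fail=0;  out ∅∪∅=∅
  n14('c'): parent n0 fail=0; on 'c' 0 → fail=0;  out {3}∪∅={3}
  n15('a'): parent n0 fail=0; on 'a' 0 → fail=0;  out ∅∪∅=∅
  n2('ee'): parent n1 fail=0; on 'e' 0 → fail=1;  out {0}∪∅={0}
  n4('da'): parent n3 fail=0; on 'a' 0 → fail=15;  out ∅∪∅=∅
  n10('ba'): parent n9 fail=0; on 'a' 0 → fail=15;  out ∅∪∅=∅
  n16('ae'): parent n15 fail=0; on 'e' 0 → fail=1;  out ∅∪∅=∅
  n20('ad'): parent n15 fail=0; on 'd' 0 → fail=3;  out {6}∪∅={6}
  n5('dab'): parent n4 fail=15; on 'b' 15→0 → fail=9;  out ∅∪∅=∅
  n11('bab'): parent n10 fail=15; on 'b' 15→0 → fail=9;  out ∅∪∅=∅
  n17('aed'): parent n16 fail=1; on 'd' 1→0 → fail=3;  out {4}∪∅={4}
  n18('eea'): parent n2 fail=1; on 'a' 1→0 → fail=15;  out ∅∪∅=∅
  n6('daba'): parent n5 fail=9; on 'a' 9 → fail=10;  out ∅∪∅=∅
  n12('babb'): parent n11 fail=9; on 'b' 9→0 → fail=9;  out ∅∪∅=∅
  n19('eead'): parent n18 fail=15; on 'd' 15 → fail=20;  out {5}∪{6}={5,6}
  n7('dabaa'): parent n6 fail=10; on 'a' 10→15→0 → fail=15;  out ∅∪∅=∅
  n13('babba'): parent n12 fail=9; on 'a' 9 → fail=10;  out {2}∪∅={2}
  n8('dabaad'): parent n7 fail=15; on 'd' 15 → fail=20;  out {1}∪{6}={1,6}

Text stream:
[0] read 'e'  n0⇒n1
[1] read 'c'  n1⇒n14 ·f  ** P3@[1:1]
[2] read 'a'  n14⇒n15 ·f
[3] read 'd'  n15⇒n20  ** P6@[2:3]
[4] read 'b'  n20⇒n9 ·f
[5] read 'b'  n9⇒n9 ·f
[6] read 'a'  n9⇒n10
[7] read 'b'  n10⇒n11
[8] read 'b'  n11⇒n12
[9] read 'a'  n12⇒n13  ** P2@[5:9]
[10] read 'e'  n13⇒n16 ·f
[11] read 'd'  n16⇒n17  ** P4@[9:11]
[12] read 'a'  n17⇒n4 ·f
[13] read 'b'  n4⇒n5
[14] read 'a'  n5⇒n6
[15] read 'a'  n6⇒n7
[16] read 'd'  n7⇒n8  ** P1@[11:16],P6@[15:16]
[17] read 'e'  n8⇒n1 ·f
[18] read 'a'  n1⇒n15 ·f
[19] read 'c'  n15⇒n14 ·f  ** P3@[19:19]
[20] read 'd'  n14⇒n3 ·f
[21] read 'a'  n3⇒n4
[22] read 'd'  n4⇒n20 ·f  ** P6@[21:22]
[23] read 'a'  n20⇒n4 ·f
[24] read 'd'  n4⇒n20 ·f  ** P6@[23:24]
[25] read 'e'  n20⇒n1 ·f
[26] read 'a'  n1⇒n15 ·f
[27] read 'b'  n15⇒n9 ·f
[28] read 'a'  n9⇒n10
[29] read 'b'  n10⇒n11
[30] read 'b'  n11⇒n12
[31] read 'a'  n12⇒n13  ** P2@[27:31]
[32] read 'c'  n13⇒n14 ·f  ** P3@[32:32]
[33] read 'e'  n14⇒n1 ·f
[34] read 'b'  n1⇒n9 ·f
[35] read 'e'  n9⇒n1 ·f
[36] read 'b'  n1⇒n9 ·f
[37] read 'e'  n9⇒n1 ·f
[38] read 'e'  n1⇒n2  ** P0@[37:38]
[39] read 'b'  n2⇒n9 ·f
[40] read 'c'  n9⇒n14 ·f  ** P3@[40:40]
[41] read 'b'  n14⇒n9 ·f
[42] read 'e'  n9⇒n1 ·f
[43] read 'd'  n1⇒n3 ·f
[44] read 'e'  n3⇒n1 ·f
[45] read 'd'  n1⇒n3 ·f
[46] read 'b'  n3⇒n9 ·f
[47] read 'a'  n9⇒n10
[48] read 'd'  n10⇒n20 ·f  ** P6@[47:48]
[49] read 'a'  n20⇒n4 ·f
[50] read 'b'  n4⇒n5
[51] read 'a'  n5⇒n6
[52] read 'a'  n6⇒n7
[53] read 'd'  n7⇒n8  ** P1@[48:53],P6@[52:53]
[54] read 'd'  n8⇒n3 ·f
[55] read 'd'  n3⇒n3 ·f
[56] read 'a'  n3⇒n4
[57] read 'd'  n4⇒n20 ·f  ** P6@[56:57]
[58] read 'a'  n20⇒n4 ·f
[59] read 'b'  n4⇒n5
[60] read 'a'  n5⇒n6
[61] read 'a'  n6⇒n7
[62] read 'd'  n7⇒n8  ** P1@[57:62],P6@[61:62]
[63] read 'b'  n8⇒n9 ·f
[64] read 'c'  n9⇒n14 ·f  ** P3@[64:64]
[65] read 'b'  n14⇒n9 ·f
[66] read 'e'  n9⇒n1 ·f
[67] read 'e'  n1⇒n2  ** P0@[66:67]
[68] read 'e'  n2⇒n2 ·f  ** P0@[67:68]

Matches: [[1,3],[3,6],[9,2],[11,4],[16,1],[16,6],[19,3],[22,6],[24,6],[31,2],[32,3],[38,0],[40,3],[48,6],[53,1],[53,6],[57,6],[62,1],[62,6],[64,3],[67,0],[68,0]]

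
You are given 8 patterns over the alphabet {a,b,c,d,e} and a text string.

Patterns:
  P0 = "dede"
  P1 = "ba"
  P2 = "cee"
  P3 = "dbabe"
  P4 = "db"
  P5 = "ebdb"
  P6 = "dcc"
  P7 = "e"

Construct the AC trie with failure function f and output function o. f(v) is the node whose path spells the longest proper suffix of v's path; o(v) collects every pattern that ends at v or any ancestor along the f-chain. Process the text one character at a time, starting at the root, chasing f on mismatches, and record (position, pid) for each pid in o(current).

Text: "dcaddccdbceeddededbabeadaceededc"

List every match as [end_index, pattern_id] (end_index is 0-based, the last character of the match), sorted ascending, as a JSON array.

Build automaton:
Trie (insert patterns):
  0='ε' goto b→5 c→7 d→1 e→14
  1='d' goto b→10 c→18 e→2
  2='de' goto d→3
  3='ded' goto e→4
  4='dede' goto ·  [P0 ends]
  5='b' goto a→6
  6='ba' goto ·  [P1 ends]
  7='c' goto e→8
  8='ce' goto e→9
  9='cee' goto ·  [P2 ends]
  10='db' goto a→11  [P4 ends]
  11='dba' goto b→12
  12='dbab' goto e→13
  13='dbabe' goto ·  [P3 ends]
  14='e' goto b→15  [P7 ends]
  15='eb' goto d→16
  16='ebd' goto b→17
  17='ebdb' goto ·  [P5 ends]
  18='dc' goto c→19
  19='dcc' goto ·  [P6 ends]

BFS fail/out derivation:
  n1('d'): parent n0 fail=0; on 'd' 0 → fail=0;  out ∅∪∅=∅
  n5('b'): parent n0 fail=0; on 'b' 0 → fail=0;  out ∅∪∅=∅
  n7('c'): parent n0 fail=0; on 'c' 0 → fail=0;  out ∅∪∅=∅
  n14('e'): parent n0 fail=0; on 'e' 0 → fail=0;  out {7}∪∅={7}
  n2('de'): parent n1 fail=0; on 'e' 0 → fail=14;  out ∅∪{7}={7}
  n6('ba'): parent n5 fail=0; on 'a' 0 → fail=0;  out {1}∪∅={1}
  n8('ce'): parent n7 fail=0; on 'e' 0 → fail=14;  out ∅∪{7}={7}
  n10('db'): parent n1 fail=0; on 'b' 0 → fail=5;  out {4}∪∅={4}
  n15('eb'): parent n14 fail=0; on 'b' 0 → fail=5;  out ∅∪∅=∅
  n18('dc'): parent n1 fail=0; on 'c' 0 → fail=7;  out ∅∪∅=∅
  n3('ded'): parent n2 fail=14; on 'd' 14→0 → fail=1;  out ∅∪∅=∅
  n9('cee'): parent n8 fail=14; on 'e' 14→0 → fail=14;  out {2}∪{7}={2,7}
  n11('dba'): parent n10 fail=5; on 'a' 5 → fail=6;  out ∅∪{1}={1}
  n16('ebd'): parent n15 fail=5; on 'd' 5→0 → fail=1;  out ∅∪∅=∅
  n19('dcc'): parent n18 fail=7; on 'c' 7→0 → fail=7;  out {6}∪∅={6}
  n4('dede'): parent n3 fail=1; on 'e' 1 → fail=2;  out {0}∪{7}={0,7}
  n12('dbab'): parent n11 fail=6; on 'b' 6→0 → fail=5;  out ∅∪∅=∅
  n17('ebdb'): parent n16 fail=1; on 'b' 1 → fail=10;  out {5}∪{4}={4,5}
  n13('dbabe'): parent n12 fail=5; on 'e' 5→0 → fail=14;  out {3}∪{7}={3,7}

Run:
i=0 'd': node 0→1
i=1 'c': node 1→18
i=2 'a': node 18→0 ·f
i=3 'd': node 0→1
i=4 'd': node 1→1 ·f
i=5 'c': node 1→18
i=6 'c': node 18→19  ** P6@[4:6]
i=7 'd': node 19→1 ·f
i=8 'b': node 1→10  ** P4@[7:8]
i=9 'c': node 10→7 ·f
i=10 'e': node 7→8  ** P7@[10:10]
i=11 'e': node 8→9  ** P2@[9:11],P7@[11:11]
i=12 'd': node 9→1 ·f
i=13 'd': node 1→1 ·f
i=14 'e': node 1→2  ** P7@[14:14]
i=15 'd': node 2→3
i=16 'e': node 3→4  ** P0@[13:16],P7@[16:16]
i=17 'd': node 4→3 ·f
i=18 'b': node 3→10 ·f  ** P4@[17:18]
i=19 'a': node 10→11  ** P1@[18:19]
i=20 'b': node 11→12
i=21 'e': node 12→13  ** P3@[17:21],P7@[21:21]
i=22 'a': node 13→0 ·f
i=23 'd': node 0→1
i=24 'a': node 1→0 ·f
i=25 'c': node 0→7
i=26 'e': node 7→8  ** P7@[26:26]
i=27 'e': node 8→9  ** P2@[25:27],P7@[27:27]
i=28 'd': node 9→1 ·f
i=29 'e': node 1→2  ** P7@[29:29]
i=30 'd': node 2→3
i=31 'c': node 3→18 ·f

Matches: [[6,6],[8,4],[10,7],[11,2],[11,7],[14,7],[16,0],[16,7],[18,4],[19,1],[21,3],[21,7],[26,7],[27,2],[27,7],[29,7]]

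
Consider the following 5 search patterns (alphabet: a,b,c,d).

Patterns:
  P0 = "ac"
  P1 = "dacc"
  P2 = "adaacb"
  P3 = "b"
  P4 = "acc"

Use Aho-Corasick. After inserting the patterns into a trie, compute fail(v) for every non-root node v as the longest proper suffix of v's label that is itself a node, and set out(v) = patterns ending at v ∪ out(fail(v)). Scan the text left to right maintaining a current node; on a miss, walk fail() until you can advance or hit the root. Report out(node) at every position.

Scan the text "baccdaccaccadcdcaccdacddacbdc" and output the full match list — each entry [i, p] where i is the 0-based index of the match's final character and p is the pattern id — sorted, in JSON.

Build automaton:
Trie nodes:
  n0 'ε': a→1 b→12 d→3
  n1 'a': c→2 d→7
  n2 'ac': c→13  ←P0
  n3 'd': a→4
  n4 'da': c→5
  n5 'dac': c→6
  n6 'dacc': ·  ←P1
  n7 'ad': a→8
  n8 'ada': a→9
  n9 'adaa': c→10
  n10 'adaac': b→11
  n11 'adaacb': ·  ←P2
  n12 'b': ·  ←P3
  n13 'acc': ·  ←P4

Failure links (BFS by depth):
  fail(1) 'a': from fail(0)=0 chase 'a': 0 ⇒ 0;  out=∅∪out(0)=∅
  fail(3) 'd': from fail(0)=0 chase 'd': 0 ⇒ 0;  out=∅∪out(0)=∅
  fail(12) 'b': from fail(0)=0 chase 'b': 0 ⇒ 0;  out={3}∪out(0)={3}
  fail(2) 'ac': from fail(1)=0 chase 'c': 0 ⇒ 0;  out={0}∪out(0)={0}
  fail(4) 'da': from fail(3)=0 chase 'a': 0 ⇒ 1;  out=∅∪out(1)=∅
  fail(7) 'ad': from fail(1)=0 chase 'd': 0 ⇒ 3;  out=∅∪out(3)=∅
  fail(5) 'dac': from fail(4)=1 chase 'c': 1 ⇒ 2;  out=∅∪out(2)={0}
  fail(8) 'ada': from fail(7)=3 chase 'a': 3 ⇒ 4;  out=∅∪out(4)=∅
  fail(13) 'acc': from fail(2)=0 chase 'c': 0 ⇒ 0;  out={4}∪out(0)={4}
  fail(6) 'dacc': from fail(5)=2 chase 'c': 2 ⇒ 13;  out={1}∪out(13)={1,4}
  fail(9) 'adaa': from fail(8)=4 chase 'a': 4→1→0 ⇒ 1;  out=∅∪out(1)=∅
  fail(10) 'adaac': from fail(9)=1 chase 'c': 1 ⇒ 2;  out=∅∪out(2)={0}
  fail(11) 'adaacb': from fail(10)=2 chase 'b': 2→0 ⇒ 12;  out={2}∪out(12)={2,3}

Text stream:
[0] read 'b'  n0⇒n12  emit P3@[0:0]
[1] read 'a'  n12⇒n1 (fail-walked)
[2] read 'c'  n1⇒n2  emit P0@[1:2]
[3] read 'c'  n2⇒n13  emit P4@[1:3]
[4] read 'd'  n13⇒n3 (fail-walked)
[5] read 'a'  n3⇒n4
[6] read 'c'  n4⇒n5  emit P0@[5:6]
[7] read 'c'  n5⇒n6  emit P1@[4:7],P4@[5:7]
[8] read 'a'  n6⇒n1 (fail-walked)
[9] read 'c'  n1⇒n2  emit P0@[8:9]
[10] read 'c'  n2⇒n13  emit P4@[8:10]
[11] read 'a'  n13⇒n1 (fail-walked)
[12] read 'd'  n1⇒n7
[13] read 'c'  n7⇒n0 (fail-walked)
[14] read 'd'  n0⇒n3
[15] read 'c'  n3⇒n0 (fail-walked)
[16] read 'a'  n0⇒n1
[17] read 'c'  n1⇒n2  emit P0@[16:17]
[18] read 'c'  n2⇒n13  emit P4@[16:18]
[19] read 'd'  n13⇒n3 (fail-walked)
[20] read 'a'  n3⇒n4
[21] read 'c'  n4⇒n5  emit P0@[20:21]
[22] read 'd'  n5⇒n3 (fail-walked)
[23] read 'd'  n3⇒n3 (fail-walked)
[24] read 'a'  n3⇒n4
[25] read 'c'  n4⇒n5  emit P0@[24:25]
[26] read 'b'  n5⇒n12 (fail-walked)  emit P3@[26:26]
[27] read 'd'  n12⇒n3 (fail-walked)
[28] read 'c'  n3⇒n0 (fail-walked)

Matches: [[0,3],[2,0],[3,4],[6,0],[7,1],[7,4],[9,0],[10,4],[17,0],[18,4],[21,0],[25,0],[26,3]]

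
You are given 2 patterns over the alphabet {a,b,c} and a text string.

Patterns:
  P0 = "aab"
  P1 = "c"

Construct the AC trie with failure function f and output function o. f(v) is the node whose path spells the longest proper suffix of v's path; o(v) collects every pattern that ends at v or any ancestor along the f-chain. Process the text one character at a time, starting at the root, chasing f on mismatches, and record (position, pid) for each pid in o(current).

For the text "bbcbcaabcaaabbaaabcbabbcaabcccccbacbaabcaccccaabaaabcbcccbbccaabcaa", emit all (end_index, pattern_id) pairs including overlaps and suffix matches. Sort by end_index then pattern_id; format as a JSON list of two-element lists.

Construct AC machine:
Trie nodes:
  n0 'ε': a→1 c→4
  n1 'a': a→2
  n2 'aa': b→3
  n3 'aab': ·  ←P0
  n4 'c': ·  ←P1

BFS fail/out derivation:
  fail(1) 'a': from fail(0)=0 chase 'a': 0 ⇒ 0;  out=∅∪out(0)=∅
  fail(4) 'c': from fail(0)=0 chase 'c': 0 ⇒ 0;  out={1}∪out(0)={1}
  fail(2) 'aa': from fail(1)=0 chase 'a': 0 ⇒ 1;  out=∅∪out(1)=∅
  fail(3) 'aab': from fail(2)=1 chase 'b': 1→0 ⇒ 0;  out={0}∪out(0)={0}

Text stream:
[0] read 'b'  n0⇒n0
[1] read 'b'  n0⇒n0
[2] read 'c'  n0⇒n4  ** P1@[2:2]
[3] read 'b'  n4⇒n0 ·f
[4] read 'c'  n0⇒n4  ** P1@[4:4]
[5] read 'a'  n4⇒n1 ·f
[6] read 'a'  n1⇒n2
[7] read 'b'  n2⇒n3  ** P0@[5:7]
[8] read 'c'  n3⇒n4 ·f  ** P1@[8:8]
[9] read 'a'  n4⇒n1 ·f
[10] read 'a'  n1⇒n2
[11] read 'a'  n2⇒n2 ·f
[12] read 'b'  n2⇒n3  ** P0@[10:12]
[13] read 'b'  n3⇒n0 ·f
[14] read 'a'  n0⇒n1
[15] read 'a'  n1⇒n2
[16] read 'a'  n2⇒n2 ·f
[17] read 'b'  n2⇒n3  ** P0@[15:17]
[18] read 'c'  n3⇒n4 ·f  ** P1@[18:18]
[19] read 'b'  n4⇒n0 ·f
[20] read 'a'  n0⇒n1
[21] read 'b'  n1⇒n0 ·f
[22] read 'b'  n0⇒n0
[23] read 'c'  n0⇒n4  ** P1@[23:23]
[24] read 'a'  n4⇒n1 ·f
[25] read 'a'  n1⇒n2
[26] read 'b'  n2⇒n3  ** P0@[24:26]
[27] read 'c'  n3⇒n4 ·f  ** P1@[27:27]
[28] read 'c'  n4⇒n4 ·f  ** P1@[28:28]
[29] read 'c'  n4⇒n4 ·f  ** P1@[29:29]
[30] read 'c'  n4⇒n4 ·f  ** P1@[30:30]
[31] read 'c'  n4⇒n4 ·f  ** P1@[31:31]
[32] read 'b'  n4⇒n0 ·f
[33] read 'a'  n0⇒n1
[34] read 'c'  n1⇒n4 ·f  ** P1@[34:34]
[35] read 'b'  n4⇒n0 ·f
[36] read 'a'  n0⇒n1
[37] read 'a'  n1⇒n2
[38] read 'b'  n2⇒n3  ** P0@[36:38]
[39] read 'c'  n3⇒n4 ·f  ** P1@[39:39]
[40] read 'a'  n4⇒n1 ·f
[41] read 'c'  n1⇒n4 ·f  ** P1@[41:41]
[42] read 'c'  n4⇒n4 ·f  ** P1@[42:42]
[43] read 'c'  n4⇒n4 ·f  ** P1@[43:43]
[44] read 'c'  n4⇒n4 ·f  ** P1@[44:44]
[45] read 'a'  n4⇒n1 ·f
[46] read 'a'  n1⇒n2
[47] read 'b'  n2⇒n3  ** P0@[45:47]
[48] read 'a'  n3⇒n1 ·f
[49] read 'a'  n1⇒n2
[50] read 'a'  n2⇒n2 ·f
[51] read 'b'  n2⇒n3  ** P0@[49:51]
[52] read 'c'  n3⇒n4 ·f  ** P1@[52:52]
[53] read 'b'  n4⇒n0 ·f
[54] read 'c'  n0⇒n4  ** P1@[54:54]
[55] read 'c'  n4⇒n4 ·f  ** P1@[55:55]
[56] read 'c'  n4⇒n4 ·f  ** P1@[56:56]
[57] read 'b'  n4⇒n0 ·f
[58] read 'b'  n0⇒n0
[59] read 'c'  n0⇒n4  ** P1@[59:59]
[60] read 'c'  n4⇒n4 ·f  ** P1@[60:60]
[61] read 'a'  n4⇒n1 ·f
[62] read 'a'  n1⇒n2
[63] read 'b'  n2⇒n3  ** P0@[61:63]
[64] read 'c'  n3⇒n4 ·f  ** P1@[64:64]
[65] read 'a'  n4⇒n1 ·f
[66] read 'a'  n1⇒n2

Matches: [[2,1],[4,1],[7,0],[8,1],[12,0],[17,0],[18,1],[23,1],[26,0],[27,1],[28,1],[29,1],[30,1],[31,1],[34,1],[38,0],[39,1],[41,1],[42,1],[43,1],[44,1],[47,0],[51,0],[52,1],[54,1],[55,1],[56,1],[59,1],[60,1],[63,0],[64,1]]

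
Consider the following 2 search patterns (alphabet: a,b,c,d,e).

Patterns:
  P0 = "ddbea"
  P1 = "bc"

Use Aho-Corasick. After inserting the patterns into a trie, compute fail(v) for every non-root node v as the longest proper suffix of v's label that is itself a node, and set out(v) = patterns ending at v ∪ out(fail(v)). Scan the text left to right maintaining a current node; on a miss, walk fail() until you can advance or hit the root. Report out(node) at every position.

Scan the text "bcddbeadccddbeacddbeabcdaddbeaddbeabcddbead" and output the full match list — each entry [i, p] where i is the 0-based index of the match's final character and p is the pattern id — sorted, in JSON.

Construct AC machine:
Trie nodes:
  0='ε' goto b→6 d→1
  1='d' goto d→2
  2='dd' goto b→3
  3='ddb' goto e→4
  4='ddbe' goto a→5
  5='ddbea' goto ·  ←P0
  6='b' goto c→7
  7='bc' goto ·  ←P1

Failure links (BFS by depth):
  n1('d'): parent n0 fail=0; on 'd' 0 → fail=0;  out ∅∪∅=∅
  n6('b'): parent n0 fail=0; on 'b' 0 → fail=0;  out ∅∪∅=∅
  n2('dd'): parent n1 fail=0; on 'd' 0 → fail=1;  out ∅∪∅=∅
  n7('bc'): parent n6 fail=0; on 'c' 0 → fail=0;  out {1}∪∅={1}
  n3('ddb'): parent n2 fail=1; on 'b' 1→0 → fail=6;  out ∅∪∅=∅
  n4('ddbe'): parent n3 fail=6; on 'e' 6→0 → fail=0;  out ∅∪∅=∅
  n5('ddbea'): parent n4 fail=0; on 'a' 0 → fail=0;  out {0}∪∅={0}

Scan:
i=0 'b': node 0→6
i=1 'c': node 6→7  emit P1@[0:1]
i=2 'd': node 7→1 (fail-walked)
i=3 'd': node 1→2
i=4 'b': node 2→3
i=5 'e': node 3→4
i=6 'a': node 4→5  emit P0@[2:6]
i=7 'd': node 5→1 (fail-walked)
i=8 'c': node 1→0 (fail-walked)
i=9 'c': node 0→0
i=10 'd': node 0→1
i=11 'd': node 1→2
i=12 'b': node 2→3
i=13 'e': node 3→4
i=14 'a': node 4→5  emit P0@[10:14]
i=15 'c': node 5→0 (fail-walked)
i=16 'd': node 0→1
i=17 'd': node 1→2
i=18 'b': node 2→3
i=19 'e': node 3→4
i=20 'a': node 4→5  emit P0@[16:20]
i=21 'b': node 5→6 (fail-walked)
i=22 'c': node 6→7  emit P1@[21:22]
i=23 'd': node 7→1 (fail-walked)
i=24 'a': node 1→0 (fail-walked)
i=25 'd': node 0→1
i=26 'd': node 1→2
i=27 'b': node 2→3
i=28 'e': node 3→4
i=29 'a': node 4→5  emit P0@[25:29]
i=30 'd': node 5→1 (fail-walked)
i=31 'd': node 1→2
i=32 'b': node 2→3
i=33 'e': node 3→4
i=34 'a': node 4→5  emit P0@[30:34]
i=35 'b': node 5→6 (fail-walked)
i=36 'c': node 6→7  emit P1@[35:36]
i=37 'd': node 7→1 (fail-walked)
i=38 'd': node 1→2
i=39 'b': node 2→3
i=40 'e': node 3→4
i=41 'a': node 4→5  emit P0@[37:41]
i=42 'd': node 5→1 (fail-walked)

All matches (sorted): [[1,1],[6,0],[14,0],[20,0],[22,1],[29,0],[34,0],[36,1],[41,0]]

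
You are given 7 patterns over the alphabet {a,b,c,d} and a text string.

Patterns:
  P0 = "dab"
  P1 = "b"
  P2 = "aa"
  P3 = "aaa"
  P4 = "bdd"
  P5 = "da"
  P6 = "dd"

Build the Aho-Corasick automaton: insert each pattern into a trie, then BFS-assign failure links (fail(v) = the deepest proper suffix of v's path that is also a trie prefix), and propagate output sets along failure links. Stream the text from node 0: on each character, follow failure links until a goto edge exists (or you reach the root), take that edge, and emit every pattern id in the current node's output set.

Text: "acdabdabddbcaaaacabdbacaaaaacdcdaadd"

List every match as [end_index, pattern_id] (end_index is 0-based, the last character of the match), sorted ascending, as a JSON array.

Construct AC machine:
Trie (insert patterns):
  n0 'ε': a→5 b→4 d→1
  n1 'd': a→2 d→10
  n2 'da': b→3  [P5 ends]
  n3 'dab': ·  [P0 ends]
  n4 'b': d→8  [P1 ends]
  n5 'a': a→6
  n6 'aa': a→7  [P2 ends]
  n7 'aaa': ·  [P3 ends]
  n8 'bd': d→9
  n9 'bdd': ·  [P4 ends]
  n10 'dd': ·  [P6 ends]

BFS fail/out derivation:
  fail(1) 'd': from fail(0)=0 chase 'd': 0 ⇒ 0;  out=∅∪out(0)=∅
  fail(4) 'b': from fail(0)=0 chase 'b': 0 ⇒ 0;  out={1}∪out(0)={1}
  fail(5) 'a': from fail(0)=0 chase 'a': 0 ⇒ 0;  out=∅∪out(0)=∅
  fail(2) 'da': from fail(1)=0 chase 'a': 0 ⇒ 5;  out={5}∪out(5)={5}
  fail(6) 'aa': from fail(5)=0 chase 'a': 0 ⇒ 5;  out={2}∪out(5)={2}
  fail(8) 'bd': from fail(4)=0 chase 'd': 0 ⇒ 1;  out=∅∪out(1)=∅
  fail(10) 'dd': from fail(1)=0 chase 'd': 0 ⇒ 1;  out={6}∪out(1)={6}
  fail(3) 'dab': from fail(2)=5 chase 'b': 5→0 ⇒ 4;  out={0}∪out(4)={0,1}
  fail(7) 'aaa': from fail(6)=5 chase 'a': 5 ⇒ 6;  out={3}∪out(6)={2,3}
  fail(9) 'bdd': from fail(8)=1 chase 'd': 1 ⇒ 10;  out={4}∪out(10)={4,6}

Text stream:
pos 0 'a': at 5
pos 1 'c': at 0 (fail-walked)
pos 2 'd': at 1
pos 3 'a': at 2  emit P5@[2:3]
pos 4 'b': at 3  emit P0@[2:4],P1@[4:4]
pos 5 'd': at 8 (fail-walked)
pos 6 'a': at 2 (fail-walked)  emit P5@[5:6]
pos 7 'b': at 3  emit P0@[5:7],P1@[7:7]
pos 8 'd': at 8 (fail-walked)
pos 9 'd': at 9  emit P4@[7:9],P6@[8:9]
pos 10 'b': at 4 (fail-walked)  emit P1@[10:10]
pos 11 'c': at 0 (fail-walked)
pos 12 'a': at 5
pos 13 'a': at 6  emit P2@[12:13]
pos 14 'a': at 7  emit P2@[13:14],P3@[12:14]
pos 15 'a': at 7 (fail-walked)  emit P2@[14:15],P3@[13:15]
pos 16 'c': at 0 (fail-walked)
pos 17 'a': at 5
pos 18 'b': at 4 (fail-walked)  emit P1@[18:18]
pos 19 'd': at 8
pos 20 'b': at 4 (fail-walked)  emit P1@[20:20]
pos 21 'a': at 5 (fail-walked)
pos 22 'c': at 0 (fail-walked)
pos 23 'a': at 5
pos 24 'a': at 6  emit P2@[23:24]
pos 25 'a': at 7  emit P2@[24:25],P3@[23:25]
pos 26 'a': at 7 (fail-walked)  emit P2@[25:26],P3@[24:26]
pos 27 'a': at 7 (fail-walked)  emit P2@[26:27],P3@[25:27]
pos 28 'c': at 0 (fail-walked)
pos 29 'd': at 1
pos 30 'c': at 0 (fail-walked)
pos 31 'd': at 1
pos 32 'a': at 2  emit P5@[31:32]
pos 33 'a': at 6 (fail-walked)  emit P2@[32:33]
pos 34 'd': at 1 (fail-walked)
pos 35 'd': at 10  emit P6@[34:35]

Matches: [[3,5],[4,0],[4,1],[6,5],[7,0],[7,1],[9,4],[9,6],[10,1],[13,2],[14,2],[14,3],[15,2],[15,3],[18,1],[20,1],[24,2],[25,2],[25,3],[26,2],[26,3],[27,2],[27,3],[32,5],[33,2],[35,6]]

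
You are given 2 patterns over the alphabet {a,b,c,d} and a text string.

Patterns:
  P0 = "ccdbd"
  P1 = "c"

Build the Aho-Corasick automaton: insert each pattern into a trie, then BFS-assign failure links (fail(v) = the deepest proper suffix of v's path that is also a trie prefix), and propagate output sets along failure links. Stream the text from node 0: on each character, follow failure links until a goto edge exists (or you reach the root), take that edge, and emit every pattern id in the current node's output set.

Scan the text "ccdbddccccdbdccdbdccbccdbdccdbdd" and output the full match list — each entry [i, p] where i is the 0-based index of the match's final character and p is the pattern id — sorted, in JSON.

Build automaton:
Trie (insert patterns):
  n0 'ε': c→1
  n1 'c': c→2  ←P1
  n2 'cc': d→3
  n3 'ccd': b→4
  n4 'ccdb': d→5
  n5 'ccdbd': ·  ←P0

Failure links (BFS by depth):
  fail(1) 'c': from fail(0)=0 chase 'c': 0 ⇒ 0;  out={1}∪out(0)={1}
  fail(2) 'cc': from fail(1)=0 chase 'c': 0 ⇒ 1;  out=∅∪out(1)={1}
  fail(3) 'ccd': from fail(2)=1 chase 'd': 1→0 ⇒ 0;  out=∅∪out(0)=∅
  fail(4) 'ccdb': from fail(3)=0 chase 'b': 0 ⇒ 0;  out=∅∪out(0)=∅
  fail(5) 'ccdbd': from fail(4)=0 chase 'd': 0 ⇒ 0;  out={0}∪out(0)={0}

Scan:
i=0 'c': node 0→1  emit P1@[0:0]
i=1 'c': node 1→2  emit P1@[1:1]
i=2 'd': node 2→3
i=3 'b': node 3→4
i=4 'd': node 4→5  emit P0@[0:4]
i=5 'd': node 5→0 ·f
i=6 'c': node 0→1  emit P1@[6:6]
i=7 'c': node 1→2  emit P1@[7:7]
i=8 'c': node 2→2 ·f  emit P1@[8:8]
i=9 'c': node 2→2 ·f  emit P1@[9:9]
i=10 'd': node 2→3
i=11 'b': node 3→4
i=12 'd': node 4→5  emit P0@[8:12]
i=13 'c': node 5→1 ·f  emit P1@[13:13]
i=14 'c': node 1→2  emit P1@[14:14]
i=15 'd': node 2→3
i=16 'b': node 3→4
i=17 'd': node 4→5  emit P0@[13:17]
i=18 'c': node 5→1 ·f  emit P1@[18:18]
i=19 'c': node 1→2  emit P1@[19:19]
i=20 'b': node 2→0 ·f
i=21 'c': node 0→1  emit P1@[21:21]
i=22 'c': node 1→2  emit P1@[22:22]
i=23 'd': node 2→3
i=24 'b': node 3→4
i=25 'd': node 4→5  emit P0@[21:25]
i=26 'c': node 5→1 ·f  emit P1@[26:26]
i=27 'c': node 1→2  emit P1@[27:27]
i=28 'd': node 2→3
i=29 'b': node 3→4
i=30 'd': node 4→5  emit P0@[26:30]
i=31 'd': node 5→0 ·f

Result: [[0,1],[1,1],[4,0],[6,1],[7,1],[8,1],[9,1],[12,0],[13,1],[14,1],[17,0],[18,1],[19,1],[21,1],[22,1],[25,0],[26,1],[27,1],[30,0]]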